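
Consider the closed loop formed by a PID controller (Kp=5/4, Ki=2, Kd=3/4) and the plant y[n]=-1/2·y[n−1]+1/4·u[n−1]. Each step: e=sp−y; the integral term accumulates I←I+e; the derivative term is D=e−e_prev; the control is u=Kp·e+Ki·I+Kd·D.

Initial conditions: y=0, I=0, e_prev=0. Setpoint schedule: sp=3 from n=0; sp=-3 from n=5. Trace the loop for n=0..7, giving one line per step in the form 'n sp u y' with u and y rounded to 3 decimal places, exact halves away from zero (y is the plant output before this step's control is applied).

(exact arithmetic carried between steps; '≈' marks a value shown rounded to 6 d.p. or computed from one; I and e_prev carry over from the previous line; the table rounds u and y to 3 d.p., halves away from zero)
n=0: y=0, sp=3, e=sp−y=3; I=3, D=e−e_prev=3; u=5/4·3+2·3+3/4·3=12; next y=-1/2·0+1/4·12=3
n=1: y=3, sp=3, e=sp−y=0; I=3, D=e−e_prev=-3; u=5/4·0+2·3+3/4·(-3)=3.75; next y=-1/2·3+1/4·3.75=-0.5625
n=2: y=-0.5625, sp=3, e=sp−y=3.5625; I=6.5625, D=e−e_prev=3.5625; u=5/4·3.5625+2·6.5625+3/4·3.5625=20.25; next y=-1/2·(-0.5625)+1/4·20.25=5.34375
n=3: y=5.34375, sp=3, e=sp−y=-2.34375; I=4.21875, D=e−e_prev=-5.90625; u=5/4·(-2.34375)+2·4.21875+3/4·(-5.90625)=1.078125; next y=-1/2·5.34375+1/4·1.078125≈-2.402344
n=4: y≈-2.402344, sp=3, e=sp−y≈5.402344; I≈9.621094, D=e−e_prev≈7.746094; u=5/4·5.402344+2·9.621094+3/4·7.746094≈31.804688; next y=-1/2·(-2.402344)+1/4·31.804688≈9.152344
n=5: y≈9.152344, sp=-3, e=sp−y≈-12.152344; I≈-2.53125, D=e−e_prev≈-17.554688; u=5/4·(-12.152344)+2·(-2.53125)+3/4·(-17.554688)≈-33.418945; next y=-1/2·9.152344+1/4·(-33.418945)≈-12.930908
n=6: y≈-12.930908, sp=-3, e=sp−y≈9.930908; I≈7.399658, D=e−e_prev≈22.083252; u=5/4·9.930908+2·7.399658+3/4·22.083252≈43.775391; next y=-1/2·(-12.930908)+1/4·43.775391≈17.409302
n=7: y≈17.409302, sp=-3, e=sp−y≈-20.409302; I≈-13.009644, D=e−e_prev≈-30.340210; u=5/4·(-20.409302)+2·(-13.009644)+3/4·(-30.340210)≈-74.286072; next y=-1/2·17.409302+1/4·(-74.286072)≈-27.276169

0 3 12.000 0.000
1 3 3.750 3.000
2 3 20.250 -0.563
3 3 1.078 5.344
4 3 31.805 -2.402
5 -3 -33.419 9.152
6 -3 43.775 -12.931
7 -3 -74.286 17.409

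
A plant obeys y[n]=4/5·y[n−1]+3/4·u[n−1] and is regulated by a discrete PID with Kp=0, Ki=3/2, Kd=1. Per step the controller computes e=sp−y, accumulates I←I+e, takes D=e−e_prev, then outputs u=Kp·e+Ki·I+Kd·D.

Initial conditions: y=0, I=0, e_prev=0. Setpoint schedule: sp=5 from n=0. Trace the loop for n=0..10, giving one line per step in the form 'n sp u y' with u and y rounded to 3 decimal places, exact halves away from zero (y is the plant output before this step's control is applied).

(exact arithmetic carried between steps; '≈' marks a value shown rounded to 6 d.p. or computed from one; I and e_prev carry over from the previous line; the table rounds u and y to 3 d.p., halves away from zero)
n=0: y=0, sp=5, e=sp−y=5; I=5, D=e−e_prev=5; u=0·5+3/2·5+1·5=12.5; next y=4/5·0+3/4·12.5=9.375
n=1: y=9.375, sp=5, e=sp−y=-4.375; I=0.625, D=e−e_prev=-9.375; u=0·(-4.375)+3/2·0.625+1·(-9.375)=-8.4375; next y=4/5·9.375+3/4·(-8.4375)=1.171875
n=2: y=1.171875, sp=5, e=sp−y=3.828125; I=4.453125, D=e−e_prev=8.203125; u=0·3.828125+3/2·4.453125+1·8.203125≈14.882813; next y=4/5·1.171875+3/4·14.882813≈12.099609
n=3: y≈12.099609, sp=5, e=sp−y≈-7.099609; I≈-2.646484, D=e−e_prev≈-10.927734; u=0·(-7.099609)+3/2·(-2.646484)+1·(-10.927734)≈-14.897461; next y=4/5·12.099609+3/4·(-14.897461)≈-1.493408
n=4: y≈-1.493408, sp=5, e=sp−y≈6.493408; I≈3.846924, D=e−e_prev≈13.593018; u=0·6.493408+3/2·3.846924+1·13.593018≈19.363403; next y=4/5·(-1.493408)+3/4·19.363403≈13.327826
n=5: y≈13.327826, sp=5, e=sp−y≈-8.327826; I≈-4.480902, D=e−e_prev≈-14.821234; u=0·(-8.327826)+3/2·(-4.480902)+1·(-14.821234)≈-21.542587; next y=4/5·13.327826+3/4·(-21.542587)≈-5.494680
n=6: y≈-5.494680, sp=5, e=sp−y≈10.494680; I≈6.013778, D=e−e_prev≈18.822506; u=0·10.494680+3/2·6.013778+1·18.822506≈27.843172; next y=4/5·(-5.494680)+3/4·27.843172≈16.486635
n=7: y≈16.486635, sp=5, e=sp−y≈-11.486635; I≈-5.472858, D=e−e_prev≈-21.981315; u=0·(-11.486635)+3/2·(-5.472858)+1·(-21.981315)≈-30.190601; next y=4/5·16.486635+3/4·(-30.190601)≈-9.453643
n=8: y≈-9.453643, sp=5, e=sp−y≈14.453643; I≈8.980785, D=e−e_prev≈25.940278; u=0·14.453643+3/2·8.980785+1·25.940278≈39.411456; next y=4/5·(-9.453643)+3/4·39.411456≈21.995678
n=9: y≈21.995678, sp=5, e=sp−y≈-16.995678; I≈-8.014892, D=e−e_prev≈-31.449321; u=0·(-16.995678)+3/2·(-8.014892)+1·(-31.449321)≈-43.471659; next y=4/5·21.995678+3/4·(-43.471659)≈-15.007202
n=10: y≈-15.007202, sp=5, e=sp−y≈20.007202; I≈11.992310, D=e−e_prev≈37.002880; u=0·20.007202+3/2·11.992310+1·37.002880≈54.991345; next y=4/5·(-15.007202)+3/4·54.991345≈29.237747

0 5 12.500 0.000
1 5 -8.438 9.375
2 5 14.883 1.172
3 5 -14.897 12.100
4 5 19.363 -1.493
5 5 -21.543 13.328
6 5 27.843 -5.495
7 5 -30.191 16.487
8 5 39.411 -9.454
9 5 -43.472 21.996
10 5 54.991 -15.007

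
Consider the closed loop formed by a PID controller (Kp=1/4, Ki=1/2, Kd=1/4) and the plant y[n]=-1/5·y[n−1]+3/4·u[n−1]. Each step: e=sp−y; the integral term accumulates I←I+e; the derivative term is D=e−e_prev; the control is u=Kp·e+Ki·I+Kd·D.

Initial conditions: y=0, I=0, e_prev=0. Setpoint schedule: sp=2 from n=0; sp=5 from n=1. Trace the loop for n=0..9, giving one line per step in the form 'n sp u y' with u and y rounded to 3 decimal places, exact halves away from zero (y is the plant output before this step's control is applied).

0 2 2.000 0.000
1 5 4.000 1.500
2 5 4.175 2.700
3 5 5.734 2.591
4 5 5.720 3.782
5 5 6.875 3.534
6 5 6.630 4.450
7 5 7.501 4.083
8 5 7.142 4.809
9 5 7.834 4.394

(exact arithmetic carried between steps; '≈' marks a value shown rounded to 6 d.p. or computed from one; I and e_prev carry over from the previous line; the table rounds u and y to 3 d.p., halves away from zero)
n=0: y=0, sp=2, e=sp−y=2; I=2, D=e−e_prev=2; u=1/4·2+1/2·2+1/4·2=2; next y=-1/5·0+3/4·2=1.5
n=1: y=1.5, sp=5, e=sp−y=3.5; I=5.5, D=e−e_prev=1.5; u=1/4·3.5+1/2·5.5+1/4·1.5=4; next y=-1/5·1.5+3/4·4=2.7
n=2: y=2.7, sp=5, e=sp−y=2.3; I=7.8, D=e−e_prev=-1.2; u=1/4·2.3+1/2·7.8+1/4·(-1.2)=4.175; next y=-1/5·2.7+3/4·4.175=2.59125
n=3: y=2.59125, sp=5, e=sp−y=2.40875; I=10.20875, D=e−e_prev=0.10875; u=1/4·2.40875+1/2·10.20875+1/4·0.10875=5.73375; next y=-1/5·2.59125+3/4·5.73375≈3.782063
n=4: y≈3.782063, sp=5, e=sp−y≈1.217938; I≈11.426688, D=e−e_prev≈-1.190813; u=1/4·1.217938+1/2·11.426688+1/4·(-1.190813)≈5.720125; next y=-1/5·3.782063+3/4·5.720125≈3.533681
n=5: y≈3.533681, sp=5, e=sp−y≈1.466319; I≈12.893006, D=e−e_prev≈0.248381; u=1/4·1.466319+1/2·12.893006+1/4·0.248381≈6.875178; next y=-1/5·3.533681+3/4·6.875178≈4.449647
n=6: y≈4.449647, sp=5, e=sp−y≈0.550353; I≈13.443359, D=e−e_prev≈-0.915966; u=1/4·0.550353+1/2·13.443359+1/4·(-0.915966)≈6.630276; next y=-1/5·4.449647+3/4·6.630276≈4.082778
n=7: y≈4.082778, sp=5, e=sp−y≈0.917222; I≈14.360581, D=e−e_prev≈0.366870; u=1/4·0.917222+1/2·14.360581+1/4·0.366870≈7.501314; next y=-1/5·4.082778+3/4·7.501314≈4.809430
n=8: y≈4.809430, sp=5, e=sp−y≈0.190570; I≈14.551152, D=e−e_prev≈-0.726652; u=1/4·0.190570+1/2·14.551152+1/4·(-0.726652)≈7.141555; next y=-1/5·4.809430+3/4·7.141555≈4.394281
n=9: y≈4.394281, sp=5, e=sp−y≈0.605719; I≈15.156871, D=e−e_prev≈0.415149; u=1/4·0.605719+1/2·15.156871+1/4·0.415149≈7.833653; next y=-1/5·4.394281+3/4·7.833653≈4.996383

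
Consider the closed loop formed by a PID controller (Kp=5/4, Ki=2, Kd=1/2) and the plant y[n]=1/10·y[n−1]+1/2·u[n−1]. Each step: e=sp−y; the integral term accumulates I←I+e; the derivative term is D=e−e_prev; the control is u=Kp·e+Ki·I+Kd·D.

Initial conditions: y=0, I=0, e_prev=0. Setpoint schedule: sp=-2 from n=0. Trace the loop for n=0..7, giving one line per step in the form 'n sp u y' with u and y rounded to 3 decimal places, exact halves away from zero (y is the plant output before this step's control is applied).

(exact arithmetic carried between steps; '≈' marks a value shown rounded to 6 d.p. or computed from one; I and e_prev carry over from the previous line; the table rounds u and y to 3 d.p., halves away from zero)
n=0: y=0, sp=-2, e=sp−y=-2; I=-2, D=e−e_prev=-2; u=5/4·(-2)+2·(-2)+1/2·(-2)=-7.5; next y=1/10·0+1/2·(-7.5)=-3.75
n=1: y=-3.75, sp=-2, e=sp−y=1.75; I=-0.25, D=e−e_prev=3.75; u=5/4·1.75+2·(-0.25)+1/2·3.75=3.5625; next y=1/10·(-3.75)+1/2·3.5625=1.40625
n=2: y=1.40625, sp=-2, e=sp−y=-3.40625; I=-3.65625, D=e−e_prev=-5.15625; u=5/4·(-3.40625)+2·(-3.65625)+1/2·(-5.15625)≈-14.148438; next y=1/10·1.40625+1/2·(-14.148438)≈-6.933594
n=3: y≈-6.933594, sp=-2, e=sp−y≈4.933594; I≈1.277344, D=e−e_prev≈8.339844; u=5/4·4.933594+2·1.277344+1/2·8.339844≈12.891602; next y=1/10·(-6.933594)+1/2·12.891602≈5.752441
n=4: y≈5.752441, sp=-2, e=sp−y≈-7.752441; I≈-6.475098, D=e−e_prev≈-12.686035; u=5/4·(-7.752441)+2·(-6.475098)+1/2·(-12.686035)≈-28.983765; next y=1/10·5.752441+1/2·(-28.983765)≈-13.916638
n=5: y≈-13.916638, sp=-2, e=sp−y≈11.916638; I≈5.441541, D=e−e_prev≈19.669080; u=5/4·11.916638+2·5.441541+1/2·19.669080≈35.613419; next y=1/10·(-13.916638)+1/2·35.613419≈16.415045
n=6: y≈16.415045, sp=-2, e=sp−y≈-18.415045; I≈-12.973505, D=e−e_prev≈-30.331684; u=5/4·(-18.415045)+2·(-12.973505)+1/2·(-30.331684)≈-64.131659; next y=1/10·16.415045+1/2·(-64.131659)≈-30.424325
n=7: y≈-30.424325, sp=-2, e=sp−y≈28.424325; I≈15.450820, D=e−e_prev≈46.839370; u=5/4·28.424325+2·15.450820+1/2·46.839370≈89.851731; next y=1/10·(-30.424325)+1/2·89.851731≈41.883433

0 -2 -7.500 0.000
1 -2 3.563 -3.750
2 -2 -14.148 1.406
3 -2 12.892 -6.934
4 -2 -28.984 5.752
5 -2 35.613 -13.917
6 -2 -64.132 16.415
7 -2 89.852 -30.424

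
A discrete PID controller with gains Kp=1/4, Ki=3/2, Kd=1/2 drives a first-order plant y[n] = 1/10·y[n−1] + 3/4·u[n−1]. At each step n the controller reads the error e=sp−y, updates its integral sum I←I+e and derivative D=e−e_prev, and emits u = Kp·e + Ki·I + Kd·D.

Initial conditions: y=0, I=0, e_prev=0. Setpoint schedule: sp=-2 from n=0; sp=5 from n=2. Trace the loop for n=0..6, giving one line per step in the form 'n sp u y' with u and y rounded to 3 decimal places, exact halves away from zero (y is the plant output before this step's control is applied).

0 -2 -4.500 0.000
1 -2 1.094 -3.375
2 5 8.539 0.483
3 5 0.312 6.452
4 5 13.658 0.879
5 5 -4.215 10.331
6 5 20.547 -2.128

(exact arithmetic carried between steps; '≈' marks a value shown rounded to 6 d.p. or computed from one; I and e_prev carry over from the previous line; the table rounds u and y to 3 d.p., halves away from zero)
n=0: y=0, sp=-2, e=sp−y=-2; I=-2, D=e−e_prev=-2; u=1/4·(-2)+3/2·(-2)+1/2·(-2)=-4.5; next y=1/10·0+3/4·(-4.5)=-3.375
n=1: y=-3.375, sp=-2, e=sp−y=1.375; I=-0.625, D=e−e_prev=3.375; u=1/4·1.375+3/2·(-0.625)+1/2·3.375=1.09375; next y=1/10·(-3.375)+3/4·1.09375≈0.482813
n=2: y≈0.482813, sp=5, e=sp−y≈4.517188; I≈3.892188, D=e−e_prev≈3.142188; u=1/4·4.517188+3/2·3.892188+1/2·3.142188≈8.538672; next y=1/10·0.482813+3/4·8.538672≈6.452285
n=3: y≈6.452285, sp=5, e=sp−y≈-1.452285; I≈2.439902, D=e−e_prev≈-5.969473; u=1/4·(-1.452285)+3/2·2.439902+1/2·(-5.969473)≈0.312046; next y=1/10·6.452285+3/4·0.312046≈0.879263
n=4: y≈0.879263, sp=5, e=sp−y≈4.120737; I≈6.560639, D=e−e_prev≈5.573022; u=1/4·4.120737+3/2·6.560639+1/2·5.573022≈13.657654; next y=1/10·0.879263+3/4·13.657654≈10.331167
n=5: y≈10.331167, sp=5, e=sp−y≈-5.331167; I≈1.229472, D=e−e_prev≈-9.451904; u=1/4·(-5.331167)+3/2·1.229472+1/2·(-9.451904)≈-4.214536; next y=1/10·10.331167+3/4·(-4.214536)≈-2.127785
n=6: y≈-2.127785, sp=5, e=sp−y≈7.127785; I≈8.357257, D=e−e_prev≈12.458952; u=1/4·7.127785+3/2·8.357257+1/2·12.458952≈20.547308; next y=1/10·(-2.127785)+3/4·20.547308≈15.197703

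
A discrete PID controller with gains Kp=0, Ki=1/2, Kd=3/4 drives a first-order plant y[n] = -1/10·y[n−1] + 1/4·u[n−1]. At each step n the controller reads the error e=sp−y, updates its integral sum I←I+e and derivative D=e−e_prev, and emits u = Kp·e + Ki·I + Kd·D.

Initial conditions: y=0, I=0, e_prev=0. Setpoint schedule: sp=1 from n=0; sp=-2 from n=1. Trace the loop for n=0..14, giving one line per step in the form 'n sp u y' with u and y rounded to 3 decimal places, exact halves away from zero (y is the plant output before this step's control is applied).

(exact arithmetic carried between steps; '≈' marks a value shown rounded to 6 d.p. or computed from one; I and e_prev carry over from the previous line; the table rounds u and y to 3 d.p., halves away from zero)
n=0: y=0, sp=1, e=sp−y=1; I=1, D=e−e_prev=1; u=0·1+1/2·1+3/4·1=1.25; next y=-1/10·0+1/4·1.25=0.3125
n=1: y=0.3125, sp=-2, e=sp−y=-2.3125; I=-1.3125, D=e−e_prev=-3.3125; u=0·(-2.3125)+1/2·(-1.3125)+3/4·(-3.3125)=-3.140625; next y=-1/10·0.3125+1/4·(-3.140625)≈-0.816406
n=2: y≈-0.816406, sp=-2, e=sp−y≈-1.183594; I≈-2.496094, D=e−e_prev≈1.128906; u=0·(-1.183594)+1/2·(-2.496094)+3/4·1.128906≈-0.401367; next y=-1/10·(-0.816406)+1/4·(-0.401367)≈-0.018701
n=3: y≈-0.018701, sp=-2, e=sp−y≈-1.981299; I≈-4.477393, D=e−e_prev≈-0.797705; u=0·(-1.981299)+1/2·(-4.477393)+3/4·(-0.797705)≈-2.836975; next y=-1/10·(-0.018701)+1/4·(-2.836975)≈-0.707374
n=4: y≈-0.707374, sp=-2, e=sp−y≈-1.292626; I≈-5.770019, D=e−e_prev≈0.688672; u=0·(-1.292626)+1/2·(-5.770019)+3/4·0.688672≈-2.368505; next y=-1/10·(-0.707374)+1/4·(-2.368505)≈-0.521389
n=5: y≈-0.521389, sp=-2, e=sp−y≈-1.478611; I≈-7.248630, D=e−e_prev≈-0.185985; u=0·(-1.478611)+1/2·(-7.248630)+3/4·(-0.185985)≈-3.763804; next y=-1/10·(-0.521389)+1/4·(-3.763804)≈-0.888812
n=6: y≈-0.888812, sp=-2, e=sp−y≈-1.111188; I≈-8.359818, D=e−e_prev≈0.367423; u=0·(-1.111188)+1/2·(-8.359818)+3/4·0.367423≈-3.904342; next y=-1/10·(-0.888812)+1/4·(-3.904342)≈-0.887204
n=7: y≈-0.887204, sp=-2, e=sp−y≈-1.112796; I≈-9.472614, D=e−e_prev≈-0.001608; u=0·(-1.112796)+1/2·(-9.472614)+3/4·(-0.001608)≈-4.737513; next y=-1/10·(-0.887204)+1/4·(-4.737513)≈-1.095658
n=8: y≈-1.095658, sp=-2, e=sp−y≈-0.904342; I≈-10.376956, D=e−e_prev≈0.208454; u=0·(-0.904342)+1/2·(-10.376956)+3/4·0.208454≈-5.032138; next y=-1/10·(-1.095658)+1/4·(-5.032138)≈-1.148469
n=9: y≈-1.148469, sp=-2, e=sp−y≈-0.851531; I≈-11.228487, D=e−e_prev≈0.052811; u=0·(-0.851531)+1/2·(-11.228487)+3/4·0.052811≈-5.574635; next y=-1/10·(-1.148469)+1/4·(-5.574635)≈-1.278812
n=10: y≈-1.278812, sp=-2, e=sp−y≈-0.721188; I≈-11.949675, D=e−e_prev≈0.130343; u=0·(-0.721188)+1/2·(-11.949675)+3/4·0.130343≈-5.877080; next y=-1/10·(-1.278812)+1/4·(-5.877080)≈-1.341389
n=11: y≈-1.341389, sp=-2, e=sp−y≈-0.658611; I≈-12.608286, D=e−e_prev≈0.062577; u=0·(-0.658611)+1/2·(-12.608286)+3/4·0.062577≈-6.257211; next y=-1/10·(-1.341389)+1/4·(-6.257211)≈-1.430164
n=12: y≈-1.430164, sp=-2, e=sp−y≈-0.569836; I≈-13.178123, D=e−e_prev≈0.088775; u=0·(-0.569836)+1/2·(-13.178123)+3/4·0.088775≈-6.522480; next y=-1/10·(-1.430164)+1/4·(-6.522480)≈-1.487604
n=13: y≈-1.487604, sp=-2, e=sp−y≈-0.512396; I≈-13.690519, D=e−e_prev≈0.057440; u=0·(-0.512396)+1/2·(-13.690519)+3/4·0.057440≈-6.802180; next y=-1/10·(-1.487604)+1/4·(-6.802180)≈-1.551785
n=14: y≈-1.551785, sp=-2, e=sp−y≈-0.448215; I≈-14.138735, D=e−e_prev≈0.064181; u=0·(-0.448215)+1/2·(-14.138735)+3/4·0.064181≈-7.021232; next y=-1/10·(-1.551785)+1/4·(-7.021232)≈-1.600129

0 1 1.250 0.000
1 -2 -3.141 0.313
2 -2 -0.401 -0.816
3 -2 -2.837 -0.019
4 -2 -2.369 -0.707
5 -2 -3.764 -0.521
6 -2 -3.904 -0.889
7 -2 -4.738 -0.887
8 -2 -5.032 -1.096
9 -2 -5.575 -1.148
10 -2 -5.877 -1.279
11 -2 -6.257 -1.341
12 -2 -6.522 -1.430
13 -2 -6.802 -1.488
14 -2 -7.021 -1.552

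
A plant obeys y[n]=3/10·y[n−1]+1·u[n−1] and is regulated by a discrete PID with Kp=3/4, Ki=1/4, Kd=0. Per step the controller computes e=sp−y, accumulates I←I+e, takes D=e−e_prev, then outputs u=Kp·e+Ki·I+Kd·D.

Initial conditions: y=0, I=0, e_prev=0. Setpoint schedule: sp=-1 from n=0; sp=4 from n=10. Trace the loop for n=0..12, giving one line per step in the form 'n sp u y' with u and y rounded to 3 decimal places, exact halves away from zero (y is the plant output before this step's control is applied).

0 -1 -1.000 0.000
1 -1 -0.250 -1.000
2 -1 -0.700 -0.550
3 -1 -0.498 -0.865
4 -1 -0.639 -0.757
5 -1 -0.591 -0.866
6 -1 -0.640 -0.851
7 -1 -0.633 -0.895
8 -1 -0.653 -0.901
9 -1 -0.656 -0.923
10 4 4.335 -0.933
11 4 0.580 4.055
12 4 2.825 1.797

(exact arithmetic carried between steps; '≈' marks a value shown rounded to 6 d.p. or computed from one; I and e_prev carry over from the previous line; the table rounds u and y to 3 d.p., halves away from zero)
n=0: y=0, sp=-1, e=sp−y=-1; I=-1, D=e−e_prev=-1; u=3/4·(-1)+1/4·(-1)+0·(-1)=-1; next y=3/10·0+1·(-1)=-1
n=1: y=-1, sp=-1, e=sp−y=0; I=-1, D=e−e_prev=1; u=3/4·0+1/4·(-1)+0·1=-0.25; next y=3/10·(-1)+1·(-0.25)=-0.55
n=2: y=-0.55, sp=-1, e=sp−y=-0.45; I=-1.45, D=e−e_prev=-0.45; u=3/4·(-0.45)+1/4·(-1.45)+0·(-0.45)=-0.7; next y=3/10·(-0.55)+1·(-0.7)=-0.865
n=3: y=-0.865, sp=-1, e=sp−y=-0.135; I=-1.585, D=e−e_prev=0.315; u=3/4·(-0.135)+1/4·(-1.585)+0·0.315=-0.4975; next y=3/10·(-0.865)+1·(-0.4975)=-0.757
n=4: y=-0.757, sp=-1, e=sp−y=-0.243; I=-1.828, D=e−e_prev=-0.108; u=3/4·(-0.243)+1/4·(-1.828)+0·(-0.108)=-0.63925; next y=3/10·(-0.757)+1·(-0.63925)=-0.86635
n=5: y=-0.86635, sp=-1, e=sp−y=-0.13365; I=-1.96165, D=e−e_prev=0.10935; u=3/4·(-0.13365)+1/4·(-1.96165)+0·0.10935=-0.59065; next y=3/10·(-0.86635)+1·(-0.59065)=-0.850555
n=6: y=-0.850555, sp=-1, e=sp−y=-0.149445; I=-2.111095, D=e−e_prev=-0.015795; u=3/4·(-0.149445)+1/4·(-2.111095)+0·(-0.015795)≈-0.639858; next y=3/10·(-0.850555)+1·(-0.639858)≈-0.895024
n=7: y=-0.895024, sp=-1, e=sp−y=-0.104976; I=-2.216071, D=e−e_prev=0.044469; u=3/4·(-0.104976)+1/4·(-2.216071)+0·0.044469≈-0.632750; next y=3/10·(-0.895024)+1·(-0.632750)≈-0.901257
n=8: y≈-0.901257, sp=-1, e=sp−y≈-0.098743; I≈-2.314814, D=e−e_prev≈0.006233; u=3/4·(-0.098743)+1/4·(-2.314814)+0·0.006233≈-0.652761; next y=3/10·(-0.901257)+1·(-0.652761)≈-0.923138
n=9: y≈-0.923138, sp=-1, e=sp−y≈-0.076862; I≈-2.391676, D=e−e_prev≈0.021881; u=3/4·(-0.076862)+1/4·(-2.391676)+0·0.021881≈-0.655566; next y=3/10·(-0.923138)+1·(-0.655566)≈-0.932507
n=10: y≈-0.932507, sp=4, e=sp−y≈4.932507; I≈2.540831, D=e−e_prev≈5.009369; u=3/4·4.932507+1/4·2.540831+0·5.009369≈4.334588; next y=3/10·(-0.932507)+1·4.334588≈4.054836
n=11: y≈4.054836, sp=4, e=sp−y≈-0.054836; I≈2.485995, D=e−e_prev≈-4.987343; u=3/4·(-0.054836)+1/4·2.485995+0·(-4.987343)≈0.580372; next y=3/10·4.054836+1·0.580372≈1.796823
n=12: y≈1.796823, sp=4, e=sp−y≈2.203177; I≈4.689172, D=e−e_prev≈2.258013; u=3/4·2.203177+1/4·4.689172+0·2.258013≈2.824676; next y=3/10·1.796823+1·2.824676≈3.363723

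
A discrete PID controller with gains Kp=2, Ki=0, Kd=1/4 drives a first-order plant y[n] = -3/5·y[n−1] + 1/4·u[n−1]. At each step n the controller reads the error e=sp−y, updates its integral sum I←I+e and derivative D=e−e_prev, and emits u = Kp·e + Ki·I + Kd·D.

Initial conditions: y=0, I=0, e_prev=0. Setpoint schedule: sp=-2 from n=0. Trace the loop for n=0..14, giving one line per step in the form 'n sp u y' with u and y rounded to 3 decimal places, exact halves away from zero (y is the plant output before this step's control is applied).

(exact arithmetic carried between steps; '≈' marks a value shown rounded to 6 d.p. or computed from one; I and e_prev carry over from the previous line; the table rounds u and y to 3 d.p., halves away from zero)
n=0: y=0, sp=-2, e=sp−y=-2; I=-2, D=e−e_prev=-2; u=2·(-2)+0·(-2)+1/4·(-2)=-4.5; next y=-3/5·0+1/4·(-4.5)=-1.125
n=1: y=-1.125, sp=-2, e=sp−y=-0.875; I=-2.875, D=e−e_prev=1.125; u=2·(-0.875)+0·(-2.875)+1/4·1.125=-1.46875; next y=-3/5·(-1.125)+1/4·(-1.46875)≈0.307813
n=2: y≈0.307813, sp=-2, e=sp−y≈-2.307813; I≈-5.182813, D=e−e_prev≈-1.432813; u=2·(-2.307813)+0·(-5.182813)+1/4·(-1.432813)≈-4.973828; next y=-3/5·0.307813+1/4·(-4.973828)≈-1.428145
n=3: y≈-1.428145, sp=-2, e=sp−y≈-0.571855; I≈-5.754668, D=e−e_prev≈1.735957; u=2·(-0.571855)+0·(-5.754668)+1/4·1.735957≈-0.709722; next y=-3/5·(-1.428145)+1/4·(-0.709722)≈0.679456
n=4: y≈0.679456, sp=-2, e=sp−y≈-2.679456; I≈-8.434124, D=e−e_prev≈-2.107601; u=2·(-2.679456)+0·(-8.434124)+1/4·(-2.107601)≈-5.885813; next y=-3/5·0.679456+1/4·(-5.885813)≈-1.879127
n=5: y≈-1.879127, sp=-2, e=sp−y≈-0.120873; I≈-8.554997, D=e−e_prev≈2.558583; u=2·(-0.120873)+0·(-8.554997)+1/4·2.558583≈0.397900; next y=-3/5·(-1.879127)+1/4·0.397900≈1.226951
n=6: y≈1.226951, sp=-2, e=sp−y≈-3.226951; I≈-11.781948, D=e−e_prev≈-3.106078; u=2·(-3.226951)+0·(-11.781948)+1/4·(-3.106078)≈-7.230422; next y=-3/5·1.226951+1/4·(-7.230422)≈-2.543776
n=7: y≈-2.543776, sp=-2, e=sp−y≈0.543776; I≈-11.238172, D=e−e_prev≈3.770727; u=2·0.543776+0·(-11.238172)+1/4·3.770727≈2.030234; next y=-3/5·(-2.543776)+1/4·2.030234≈2.033824
n=8: y≈2.033824, sp=-2, e=sp−y≈-4.033824; I≈-15.271996, D=e−e_prev≈-4.577600; u=2·(-4.033824)+0·(-15.271996)+1/4·(-4.577600)≈-9.212048; next y=-3/5·2.033824+1/4·(-9.212048)≈-3.523307
n=9: y≈-3.523307, sp=-2, e=sp−y≈1.523307; I≈-13.748690, D=e−e_prev≈5.557131; u=2·1.523307+0·(-13.748690)+1/4·5.557131≈4.435896; next y=-3/5·(-3.523307)+1/4·4.435896≈3.222958
n=10: y≈3.222958, sp=-2, e=sp−y≈-5.222958; I≈-18.971648, D=e−e_prev≈-6.746265; u=2·(-5.222958)+0·(-18.971648)+1/4·(-6.746265)≈-12.132482; next y=-3/5·3.222958+1/4·(-12.132482)≈-4.966895
n=11: y≈-4.966895, sp=-2, e=sp−y≈2.966895; I≈-16.004753, D=e−e_prev≈8.189853; u=2·2.966895+0·(-16.004753)+1/4·8.189853≈7.981254; next y=-3/5·(-4.966895)+1/4·7.981254≈4.975451
n=12: y≈4.975451, sp=-2, e=sp−y≈-6.975451; I≈-22.980203, D=e−e_prev≈-9.942346; u=2·(-6.975451)+0·(-22.980203)+1/4·(-9.942346)≈-16.436488; next y=-3/5·4.975451+1/4·(-16.436488)≈-7.094392
n=13: y≈-7.094392, sp=-2, e=sp−y≈5.094392; I≈-17.885811, D=e−e_prev≈12.069843; u=2·5.094392+0·(-17.885811)+1/4·12.069843≈13.206245; next y=-3/5·(-7.094392)+1/4·13.206245≈7.558197
n=14: y≈7.558197, sp=-2, e=sp−y≈-9.558197; I≈-27.444008, D=e−e_prev≈-14.652589; u=2·(-9.558197)+0·(-27.444008)+1/4·(-14.652589)≈-22.779541; next y=-3/5·7.558197+1/4·(-22.779541)≈-10.229803

0 -2 -4.500 0.000
1 -2 -1.469 -1.125
2 -2 -4.974 0.308
3 -2 -0.710 -1.428
4 -2 -5.886 0.679
5 -2 0.398 -1.879
6 -2 -7.230 1.227
7 -2 2.030 -2.544
8 -2 -9.212 2.034
9 -2 4.436 -3.523
10 -2 -12.132 3.223
11 -2 7.981 -4.967
12 -2 -16.436 4.975
13 -2 13.206 -7.094
14 -2 -22.780 7.558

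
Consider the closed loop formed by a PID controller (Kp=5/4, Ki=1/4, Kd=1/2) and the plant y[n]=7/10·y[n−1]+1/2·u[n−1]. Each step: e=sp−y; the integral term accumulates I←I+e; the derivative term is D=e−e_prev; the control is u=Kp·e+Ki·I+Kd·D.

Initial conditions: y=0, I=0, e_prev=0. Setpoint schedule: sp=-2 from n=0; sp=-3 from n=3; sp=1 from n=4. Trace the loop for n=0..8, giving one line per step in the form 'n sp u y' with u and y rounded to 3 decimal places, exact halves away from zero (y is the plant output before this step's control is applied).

(exact arithmetic carried between steps; '≈' marks a value shown rounded to 6 d.p. or computed from one; I and e_prev carry over from the previous line; the table rounds u and y to 3 d.p., halves away from zero)
n=0: y=0, sp=-2, e=sp−y=-2; I=-2, D=e−e_prev=-2; u=5/4·(-2)+1/4·(-2)+1/2·(-2)=-4; next y=7/10·0+1/2·(-4)=-2
n=1: y=-2, sp=-2, e=sp−y=0; I=-2, D=e−e_prev=2; u=5/4·0+1/4·(-2)+1/2·2=0.5; next y=7/10·(-2)+1/2·0.5=-1.15
n=2: y=-1.15, sp=-2, e=sp−y=-0.85; I=-2.85, D=e−e_prev=-0.85; u=5/4·(-0.85)+1/4·(-2.85)+1/2·(-0.85)=-2.2; next y=7/10·(-1.15)+1/2·(-2.2)=-1.905
n=3: y=-1.905, sp=-3, e=sp−y=-1.095; I=-3.945, D=e−e_prev=-0.245; u=5/4·(-1.095)+1/4·(-3.945)+1/2·(-0.245)=-2.4775; next y=7/10·(-1.905)+1/2·(-2.4775)=-2.57225
n=4: y=-2.57225, sp=1, e=sp−y=3.57225; I=-0.37275, D=e−e_prev=4.66725; u=5/4·3.57225+1/4·(-0.37275)+1/2·4.66725=6.70575; next y=7/10·(-2.57225)+1/2·6.70575=1.5523
n=5: y=1.5523, sp=1, e=sp−y=-0.5523; I=-0.92505, D=e−e_prev=-4.12455; u=5/4·(-0.5523)+1/4·(-0.92505)+1/2·(-4.12455)≈-2.983913; next y=7/10·1.5523+1/2·(-2.983913)≈-0.405346
n=6: y≈-0.405346, sp=1, e=sp−y≈1.405346; I≈0.480296, D=e−e_prev≈1.957646; u=5/4·1.405346+1/4·0.480296+1/2·1.957646≈2.85558; next y=7/10·(-0.405346)+1/2·2.85558≈1.144048
n=7: y≈1.144048, sp=1, e=sp−y≈-0.144048; I≈0.336249, D=e−e_prev≈-1.549394; u=5/4·(-0.144048)+1/4·0.336249+1/2·(-1.549394)≈-0.870694; next y=7/10·1.144048+1/2·(-0.870694)≈0.365486
n=8: y≈0.365486, sp=1, e=sp−y≈0.634514; I≈0.970762, D=e−e_prev≈0.778561; u=5/4·0.634514+1/4·0.970762+1/2·0.778561≈1.425114; next y=7/10·0.365486+1/2·1.425114≈0.968397

0 -2 -4.000 0.000
1 -2 0.500 -2.000
2 -2 -2.200 -1.150
3 -3 -2.478 -1.905
4 1 6.706 -2.572
5 1 -2.984 1.552
6 1 2.856 -0.405
7 1 -0.871 1.144
8 1 1.425 0.365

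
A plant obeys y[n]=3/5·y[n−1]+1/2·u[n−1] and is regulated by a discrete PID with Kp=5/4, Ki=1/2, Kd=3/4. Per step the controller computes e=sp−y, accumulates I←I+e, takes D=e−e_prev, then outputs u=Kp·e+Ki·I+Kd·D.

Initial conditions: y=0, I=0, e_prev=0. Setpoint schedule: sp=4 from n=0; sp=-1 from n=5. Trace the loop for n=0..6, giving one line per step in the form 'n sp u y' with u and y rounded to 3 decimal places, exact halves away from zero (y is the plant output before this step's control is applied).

(exact arithmetic carried between steps; '≈' marks a value shown rounded to 6 d.p. or computed from one; I and e_prev carry over from the previous line; the table rounds u and y to 3 d.p., halves away from zero)
n=0: y=0, sp=4, e=sp−y=4; I=4, D=e−e_prev=4; u=5/4·4+1/2·4+3/4·4=10; next y=3/5·0+1/2·10=5
n=1: y=5, sp=4, e=sp−y=-1; I=3, D=e−e_prev=-5; u=5/4·(-1)+1/2·3+3/4·(-5)=-3.5; next y=3/5·5+1/2·(-3.5)=1.25
n=2: y=1.25, sp=4, e=sp−y=2.75; I=5.75, D=e−e_prev=3.75; u=5/4·2.75+1/2·5.75+3/4·3.75=9.125; next y=3/5·1.25+1/2·9.125=5.3125
n=3: y=5.3125, sp=4, e=sp−y=-1.3125; I=4.4375, D=e−e_prev=-4.0625; u=5/4·(-1.3125)+1/2·4.4375+3/4·(-4.0625)=-2.46875; next y=3/5·5.3125+1/2·(-2.46875)=1.953125
n=4: y=1.953125, sp=4, e=sp−y=2.046875; I=6.484375, D=e−e_prev=3.359375; u=5/4·2.046875+1/2·6.484375+3/4·3.359375≈8.320313; next y=3/5·1.953125+1/2·8.320313≈5.332031
n=5: y≈5.332031, sp=-1, e=sp−y≈-6.332031; I≈0.152344, D=e−e_prev≈-8.378906; u=5/4·(-6.332031)+1/2·0.152344+3/4·(-8.378906)≈-14.123047; next y=3/5·5.332031+1/2·(-14.123047)≈-3.862305
n=6: y≈-3.862305, sp=-1, e=sp−y≈2.862305; I≈3.014648, D=e−e_prev≈9.194336; u=5/4·2.862305+1/2·3.014648+3/4·9.194336≈11.980957; next y=3/5·(-3.862305)+1/2·11.980957≈3.673096

0 4 10.000 0.000
1 4 -3.500 5.000
2 4 9.125 1.250
3 4 -2.469 5.313
4 4 8.320 1.953
5 -1 -14.123 5.332
6 -1 11.981 -3.862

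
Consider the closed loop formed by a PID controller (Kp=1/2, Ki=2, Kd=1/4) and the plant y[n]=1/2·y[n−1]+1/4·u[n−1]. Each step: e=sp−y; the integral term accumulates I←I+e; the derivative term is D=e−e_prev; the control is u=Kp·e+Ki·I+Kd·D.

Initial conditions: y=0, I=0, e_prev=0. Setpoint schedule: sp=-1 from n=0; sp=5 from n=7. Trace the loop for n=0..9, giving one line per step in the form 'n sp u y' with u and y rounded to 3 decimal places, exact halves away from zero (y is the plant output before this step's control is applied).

0 -1 -2.750 0.000
1 -1 -2.609 -0.688
2 -1 -2.558 -0.996
3 -1 -2.254 -1.137
4 -1 -2.029 -1.132
5 -1 -1.925 -1.073
6 -1 -1.916 -1.018
7 5 14.551 -0.988
8 5 13.672 3.144
9 5 13.341 4.990

(exact arithmetic carried between steps; '≈' marks a value shown rounded to 6 d.p. or computed from one; I and e_prev carry over from the previous line; the table rounds u and y to 3 d.p., halves away from zero)
n=0: y=0, sp=-1, e=sp−y=-1; I=-1, D=e−e_prev=-1; u=1/2·(-1)+2·(-1)+1/4·(-1)=-2.75; next y=1/2·0+1/4·(-2.75)=-0.6875
n=1: y=-0.6875, sp=-1, e=sp−y=-0.3125; I=-1.3125, D=e−e_prev=0.6875; u=1/2·(-0.3125)+2·(-1.3125)+1/4·0.6875=-2.609375; next y=1/2·(-0.6875)+1/4·(-2.609375)≈-0.996094
n=2: y≈-0.996094, sp=-1, e=sp−y≈-0.003906; I≈-1.316406, D=e−e_prev≈0.308594; u=1/2·(-0.003906)+2·(-1.316406)+1/4·0.308594≈-2.557617; next y=1/2·(-0.996094)+1/4·(-2.557617)≈-1.137451
n=3: y≈-1.137451, sp=-1, e=sp−y≈0.137451; I≈-1.178955, D=e−e_prev≈0.141357; u=1/2·0.137451+2·(-1.178955)+1/4·0.141357≈-2.253845; next y=1/2·(-1.137451)+1/4·(-2.253845)≈-1.132187
n=4: y≈-1.132187, sp=-1, e=sp−y≈0.132187; I≈-1.046768, D=e−e_prev≈-0.005264; u=1/2·0.132187+2·(-1.046768)+1/4·(-0.005264)≈-2.028759; next y=1/2·(-1.132187)+1/4·(-2.028759)≈-1.073283
n=5: y≈-1.073283, sp=-1, e=sp−y≈0.073283; I≈-0.973485, D=e−e_prev≈-0.058904; u=1/2·0.073283+2·(-0.973485)+1/4·(-0.058904)≈-1.925054; next y=1/2·(-1.073283)+1/4·(-1.925054)≈-1.017905
n=6: y≈-1.017905, sp=-1, e=sp−y≈0.017905; I≈-0.955580, D=e−e_prev≈-0.055378; u=1/2·0.017905+2·(-0.955580)+1/4·(-0.055378)≈-1.916052; next y=1/2·(-1.017905)+1/4·(-1.916052)≈-0.987965
n=7: y≈-0.987965, sp=5, e=sp−y≈5.987965; I≈5.032386, D=e−e_prev≈5.970060; u=1/2·5.987965+2·5.032386+1/4·5.970060≈14.551269; next y=1/2·(-0.987965)+1/4·14.551269≈3.143835
n=8: y≈3.143835, sp=5, e=sp−y≈1.856165; I≈6.888551, D=e−e_prev≈-4.131800; u=1/2·1.856165+2·6.888551+1/4·(-4.131800)≈13.672235; next y=1/2·3.143835+1/4·13.672235≈4.989976
n=9: y≈4.989976, sp=5, e=sp−y≈0.010024; I≈6.898575, D=e−e_prev≈-1.846141; u=1/2·0.010024+2·6.898575+1/4·(-1.846141)≈13.340627; next y=1/2·4.989976+1/4·13.340627≈5.830145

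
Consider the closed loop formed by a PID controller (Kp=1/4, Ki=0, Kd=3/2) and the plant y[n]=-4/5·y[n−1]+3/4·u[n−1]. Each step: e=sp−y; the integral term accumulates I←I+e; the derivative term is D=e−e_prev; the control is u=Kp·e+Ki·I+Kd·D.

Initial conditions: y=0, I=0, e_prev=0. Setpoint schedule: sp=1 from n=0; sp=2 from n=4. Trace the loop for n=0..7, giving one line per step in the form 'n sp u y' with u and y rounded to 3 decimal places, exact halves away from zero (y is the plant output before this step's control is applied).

(exact arithmetic carried between steps; '≈' marks a value shown rounded to 6 d.p. or computed from one; I and e_prev carry over from the previous line; the table rounds u and y to 3 d.p., halves away from zero)
n=0: y=0, sp=1, e=sp−y=1; I=1, D=e−e_prev=1; u=1/4·1+0·1+3/2·1=1.75; next y=-4/5·0+3/4·1.75=1.3125
n=1: y=1.3125, sp=1, e=sp−y=-0.3125; I=0.6875, D=e−e_prev=-1.3125; u=1/4·(-0.3125)+0·0.6875+3/2·(-1.3125)=-2.046875; next y=-4/5·1.3125+3/4·(-2.046875)≈-2.585156
n=2: y≈-2.585156, sp=1, e=sp−y≈3.585156; I≈4.272656, D=e−e_prev≈3.897656; u=1/4·3.585156+0·4.272656+3/2·3.897656≈6.742773; next y=-4/5·(-2.585156)+3/4·6.742773≈7.125205
n=3: y≈7.125205, sp=1, e=sp−y≈-6.125205; I≈-1.852549, D=e−e_prev≈-9.710361; u=1/4·(-6.125205)+0·(-1.852549)+3/2·(-9.710361)≈-16.096843; next y=-4/5·7.125205+3/4·(-16.096843)≈-17.772797
n=4: y≈-17.772797, sp=2, e=sp−y≈19.772797; I≈17.920248, D=e−e_prev≈25.898002; u=1/4·19.772797+0·17.920248+3/2·25.898002≈43.790202; next y=-4/5·(-17.772797)+3/4·43.790202≈47.060888
n=5: y≈47.060888, sp=2, e=sp−y≈-45.060888; I≈-27.140641, D=e−e_prev≈-64.833685; u=1/4·(-45.060888)+0·(-27.140641)+3/2·(-64.833685)≈-108.515749; next y=-4/5·47.060888+3/4·(-108.515749)≈-119.035523
n=6: y≈-119.035523, sp=2, e=sp−y≈121.035523; I≈93.894882, D=e−e_prev≈166.096411; u=1/4·121.035523+0·93.894882+3/2·166.096411≈279.403497; next y=-4/5·(-119.035523)+3/4·279.403497≈304.781041
n=7: y≈304.781041, sp=2, e=sp−y≈-302.781041; I≈-208.886159, D=e−e_prev≈-423.816564; u=1/4·(-302.781041)+0·(-208.886159)+3/2·(-423.816564)≈-711.420106; next y=-4/5·304.781041+3/4·(-711.420106)≈-777.389912

0 1 1.750 0.000
1 1 -2.047 1.313
2 1 6.743 -2.585
3 1 -16.097 7.125
4 2 43.790 -17.773
5 2 -108.516 47.061
6 2 279.403 -119.036
7 2 -711.420 304.781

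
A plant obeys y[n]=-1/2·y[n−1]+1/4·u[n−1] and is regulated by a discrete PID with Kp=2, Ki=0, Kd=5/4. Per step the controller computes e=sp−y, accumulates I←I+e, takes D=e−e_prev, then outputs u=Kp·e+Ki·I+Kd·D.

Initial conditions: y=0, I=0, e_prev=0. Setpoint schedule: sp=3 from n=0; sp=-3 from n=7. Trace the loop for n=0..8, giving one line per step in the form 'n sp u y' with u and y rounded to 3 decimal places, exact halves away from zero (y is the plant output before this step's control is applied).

(exact arithmetic carried between steps; '≈' marks a value shown rounded to 6 d.p. or computed from one; I and e_prev carry over from the previous line; the table rounds u and y to 3 d.p., halves away from zero)
n=0: y=0, sp=3, e=sp−y=3; I=3, D=e−e_prev=3; u=2·3+0·3+5/4·3=9.75; next y=-1/2·0+1/4·9.75=2.4375
n=1: y=2.4375, sp=3, e=sp−y=0.5625; I=3.5625, D=e−e_prev=-2.4375; u=2·0.5625+0·3.5625+5/4·(-2.4375)=-1.921875; next y=-1/2·2.4375+1/4·(-1.921875)≈-1.699219
n=2: y≈-1.699219, sp=3, e=sp−y≈4.699219; I≈8.261719, D=e−e_prev≈4.136719; u=2·4.699219+0·8.261719+5/4·4.136719≈14.569336; next y=-1/2·(-1.699219)+1/4·14.569336≈4.491943
n=3: y≈4.491943, sp=3, e=sp−y≈-1.491943; I≈6.769775, D=e−e_prev≈-6.191162; u=2·(-1.491943)+0·6.769775+5/4·(-6.191162)≈-10.722839; next y=-1/2·4.491943+1/4·(-10.722839)≈-4.926682
n=4: y≈-4.926682, sp=3, e=sp−y≈7.926682; I≈14.696457, D=e−e_prev≈9.418625; u=2·7.926682+0·14.696457+5/4·9.418625≈27.626644; next y=-1/2·(-4.926682)+1/4·27.626644≈9.370002
n=5: y≈9.370002, sp=3, e=sp−y≈-6.370002; I≈8.326455, D=e−e_prev≈-14.296683; u=2·(-6.370002)+0·8.326455+5/4·(-14.296683)≈-30.610858; next y=-1/2·9.370002+1/4·(-30.610858)≈-12.337715
n=6: y≈-12.337715, sp=3, e=sp−y≈15.337715; I≈23.664170, D=e−e_prev≈21.707717; u=2·15.337715+0·23.664170+5/4·21.707717≈57.810077; next y=-1/2·(-12.337715)+1/4·57.810077≈20.621377
n=7: y≈20.621377, sp=-3, e=sp−y≈-23.621377; I≈0.042794, D=e−e_prev≈-38.959092; u=2·(-23.621377)+0·0.042794+5/4·(-38.959092)≈-95.941619; next y=-1/2·20.621377+1/4·(-95.941619)≈-34.296093
n=8: y≈-34.296093, sp=-3, e=sp−y≈31.296093; I≈31.338887, D=e−e_prev≈54.917470; u=2·31.296093+0·31.338887+5/4·54.917470≈131.239024; next y=-1/2·(-34.296093)+1/4·131.239024≈49.957803

0 3 9.750 0.000
1 3 -1.922 2.438
2 3 14.569 -1.699
3 3 -10.723 4.492
4 3 27.627 -4.927
5 3 -30.611 9.370
6 3 57.810 -12.338
7 -3 -95.942 20.621
8 -3 131.239 -34.296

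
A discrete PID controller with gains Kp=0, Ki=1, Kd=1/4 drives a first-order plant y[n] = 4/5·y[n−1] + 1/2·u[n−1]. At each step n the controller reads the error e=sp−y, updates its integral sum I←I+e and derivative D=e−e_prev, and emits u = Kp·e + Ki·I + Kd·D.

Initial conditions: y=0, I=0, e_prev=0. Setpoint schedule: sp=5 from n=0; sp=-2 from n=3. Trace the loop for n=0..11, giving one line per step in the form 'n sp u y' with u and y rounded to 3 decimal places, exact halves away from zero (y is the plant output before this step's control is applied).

(exact arithmetic carried between steps; '≈' marks a value shown rounded to 6 d.p. or computed from one; I and e_prev carry over from the previous line; the table rounds u and y to 3 d.p., halves away from zero)
n=0: y=0, sp=5, e=sp−y=5; I=5, D=e−e_prev=5; u=0·5+1·5+1/4·5=6.25; next y=4/5·0+1/2·6.25=3.125
n=1: y=3.125, sp=5, e=sp−y=1.875; I=6.875, D=e−e_prev=-3.125; u=0·1.875+1·6.875+1/4·(-3.125)=6.09375; next y=4/5·3.125+1/2·6.09375=5.546875
n=2: y=5.546875, sp=5, e=sp−y=-0.546875; I=6.328125, D=e−e_prev=-2.421875; u=0·(-0.546875)+1·6.328125+1/4·(-2.421875)≈5.722656; next y=4/5·5.546875+1/2·5.722656≈7.298828
n=3: y≈7.298828, sp=-2, e=sp−y≈-9.298828; I≈-2.970703, D=e−e_prev≈-8.751953; u=0·(-9.298828)+1·(-2.970703)+1/4·(-8.751953)≈-5.158691; next y=4/5·7.298828+1/2·(-5.158691)≈3.259717
n=4: y≈3.259717, sp=-2, e=sp−y≈-5.259717; I≈-8.230420, D=e−e_prev≈4.039111; u=0·(-5.259717)+1·(-8.230420)+1/4·4.039111≈-7.220642; next y=4/5·3.259717+1/2·(-7.220642)≈-1.002548
n=5: y≈-1.002548, sp=-2, e=sp−y≈-0.997452; I≈-9.227872, D=e−e_prev≈4.262264; u=0·(-0.997452)+1·(-9.227872)+1/4·4.262264≈-8.162306; next y=4/5·(-1.002548)+1/2·(-8.162306)≈-4.883191
n=6: y≈-4.883191, sp=-2, e=sp−y≈2.883191; I≈-6.344681, D=e−e_prev≈3.880644; u=0·2.883191+1·(-6.344681)+1/4·3.880644≈-5.374520; next y=4/5·(-4.883191)+1/2·(-5.374520)≈-6.593813
n=7: y≈-6.593813, sp=-2, e=sp−y≈4.593813; I≈-1.750868, D=e−e_prev≈1.710622; u=0·4.593813+1·(-1.750868)+1/4·1.710622≈-1.323213; next y=4/5·(-6.593813)+1/2·(-1.323213)≈-5.936657
n=8: y≈-5.936657, sp=-2, e=sp−y≈3.936657; I≈2.185789, D=e−e_prev≈-0.657156; u=0·3.936657+1·2.185789+1/4·(-0.657156)≈2.021500; next y=4/5·(-5.936657)+1/2·2.021500≈-3.738576
n=9: y≈-3.738576, sp=-2, e=sp−y≈1.738576; I≈3.924364, D=e−e_prev≈-2.198081; u=0·1.738576+1·3.924364+1/4·(-2.198081)≈3.374844; next y=4/5·(-3.738576)+1/2·3.374844≈-1.303438
n=10: y≈-1.303438, sp=-2, e=sp−y≈-0.696562; I≈3.227803, D=e−e_prev≈-2.435137; u=0·(-0.696562)+1·3.227803+1/4·(-2.435137)≈2.619018; next y=4/5·(-1.303438)+1/2·2.619018≈0.266758
n=11: y≈0.266758, sp=-2, e=sp−y≈-2.266758; I≈0.961044, D=e−e_prev≈-1.570197; u=0·(-2.266758)+1·0.961044+1/4·(-1.570197)≈0.568495; next y=4/5·0.266758+1/2·0.568495≈0.497654

0 5 6.250 0.000
1 5 6.094 3.125
2 5 5.723 5.547
3 -2 -5.159 7.299
4 -2 -7.221 3.260
5 -2 -8.162 -1.003
6 -2 -5.375 -4.883
7 -2 -1.323 -6.594
8 -2 2.021 -5.937
9 -2 3.375 -3.739
10 -2 2.619 -1.303
11 -2 0.568 0.267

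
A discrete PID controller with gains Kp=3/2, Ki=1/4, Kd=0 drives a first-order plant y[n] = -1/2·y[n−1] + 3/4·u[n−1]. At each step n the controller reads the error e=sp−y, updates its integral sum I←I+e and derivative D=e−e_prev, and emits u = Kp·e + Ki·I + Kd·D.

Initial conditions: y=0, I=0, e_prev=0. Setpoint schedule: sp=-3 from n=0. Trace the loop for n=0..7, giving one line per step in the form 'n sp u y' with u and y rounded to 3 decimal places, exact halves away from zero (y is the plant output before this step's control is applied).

0 -3 -5.250 0.000
1 -3 0.891 -3.938
2 -3 -10.380 2.637
3 -3 8.756 -9.103
4 -3 -25.106 11.119
5 -3 33.502 -24.389
6 -3 -69.144 37.321
7 -3 109.496 -70.519

(exact arithmetic carried between steps; '≈' marks a value shown rounded to 6 d.p. or computed from one; I and e_prev carry over from the previous line; the table rounds u and y to 3 d.p., halves away from zero)
n=0: y=0, sp=-3, e=sp−y=-3; I=-3, D=e−e_prev=-3; u=3/2·(-3)+1/4·(-3)+0·(-3)=-5.25; next y=-1/2·0+3/4·(-5.25)=-3.9375
n=1: y=-3.9375, sp=-3, e=sp−y=0.9375; I=-2.0625, D=e−e_prev=3.9375; u=3/2·0.9375+1/4·(-2.0625)+0·3.9375=0.890625; next y=-1/2·(-3.9375)+3/4·0.890625≈2.636719
n=2: y≈2.636719, sp=-3, e=sp−y≈-5.636719; I≈-7.699219, D=e−e_prev≈-6.574219; u=3/2·(-5.636719)+1/4·(-7.699219)+0·(-6.574219)≈-10.379883; next y=-1/2·2.636719+3/4·(-10.379883)≈-9.103271
n=3: y≈-9.103271, sp=-3, e=sp−y≈6.103271; I≈-1.595947, D=e−e_prev≈11.739990; u=3/2·6.103271+1/4·(-1.595947)+0·11.739990≈8.755920; next y=-1/2·(-9.103271)+3/4·8.755920≈11.118576
n=4: y≈11.118576, sp=-3, e=sp−y≈-14.118576; I≈-15.714523, D=e−e_prev≈-20.221848; u=3/2·(-14.118576)+1/4·(-15.714523)+0·(-20.221848)≈-25.106495; next y=-1/2·11.118576+3/4·(-25.106495)≈-24.389159
n=5: y≈-24.389159, sp=-3, e=sp−y≈21.389159; I≈5.674636, D=e−e_prev≈35.507735; u=3/2·21.389159+1/4·5.674636+0·35.507735≈33.502398; next y=-1/2·(-24.389159)+3/4·33.502398≈37.321378
n=6: y≈37.321378, sp=-3, e=sp−y≈-40.321378; I≈-34.646742, D=e−e_prev≈-61.710537; u=3/2·(-40.321378)+1/4·(-34.646742)+0·(-61.710537)≈-69.143752; next y=-1/2·37.321378+3/4·(-69.143752)≈-70.518503
n=7: y≈-70.518503, sp=-3, e=sp−y≈67.518503; I≈32.871761, D=e−e_prev≈107.839881; u=3/2·67.518503+1/4·32.871761+0·107.839881≈109.495695; next y=-1/2·(-70.518503)+3/4·109.495695≈117.381023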